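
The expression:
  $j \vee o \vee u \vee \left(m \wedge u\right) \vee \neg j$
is always true.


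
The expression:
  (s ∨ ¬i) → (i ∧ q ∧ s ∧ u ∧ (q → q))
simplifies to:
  i ∧ (q ∨ ¬s) ∧ (u ∨ ¬s)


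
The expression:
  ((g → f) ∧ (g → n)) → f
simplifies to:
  f ∨ g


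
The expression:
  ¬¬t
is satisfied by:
  {t: True}


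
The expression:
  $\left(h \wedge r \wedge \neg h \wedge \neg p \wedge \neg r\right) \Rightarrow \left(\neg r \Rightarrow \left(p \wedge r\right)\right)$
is always true.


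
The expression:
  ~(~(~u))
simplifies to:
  ~u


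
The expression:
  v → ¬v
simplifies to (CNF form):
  ¬v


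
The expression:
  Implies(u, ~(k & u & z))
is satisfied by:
  {u: False, k: False, z: False}
  {z: True, u: False, k: False}
  {k: True, u: False, z: False}
  {z: True, k: True, u: False}
  {u: True, z: False, k: False}
  {z: True, u: True, k: False}
  {k: True, u: True, z: False}


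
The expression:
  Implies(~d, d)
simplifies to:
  d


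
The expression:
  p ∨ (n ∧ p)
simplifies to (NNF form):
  p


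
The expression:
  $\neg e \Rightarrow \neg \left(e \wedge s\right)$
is always true.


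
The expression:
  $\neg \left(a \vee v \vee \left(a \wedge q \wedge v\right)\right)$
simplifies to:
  $\neg a \wedge \neg v$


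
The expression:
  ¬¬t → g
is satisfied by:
  {g: True, t: False}
  {t: False, g: False}
  {t: True, g: True}


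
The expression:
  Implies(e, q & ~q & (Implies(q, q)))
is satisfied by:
  {e: False}


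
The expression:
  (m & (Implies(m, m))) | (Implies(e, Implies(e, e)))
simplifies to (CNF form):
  True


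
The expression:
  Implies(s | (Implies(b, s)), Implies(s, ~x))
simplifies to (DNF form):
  ~s | ~x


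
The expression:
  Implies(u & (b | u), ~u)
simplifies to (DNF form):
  ~u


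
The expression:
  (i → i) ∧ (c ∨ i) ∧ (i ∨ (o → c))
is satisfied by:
  {i: True, c: True}
  {i: True, c: False}
  {c: True, i: False}


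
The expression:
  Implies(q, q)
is always true.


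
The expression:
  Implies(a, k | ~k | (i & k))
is always true.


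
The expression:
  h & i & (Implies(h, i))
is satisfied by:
  {h: True, i: True}


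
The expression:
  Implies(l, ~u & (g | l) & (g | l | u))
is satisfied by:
  {l: False, u: False}
  {u: True, l: False}
  {l: True, u: False}


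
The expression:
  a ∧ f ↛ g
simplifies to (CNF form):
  a ∧ f ∧ ¬g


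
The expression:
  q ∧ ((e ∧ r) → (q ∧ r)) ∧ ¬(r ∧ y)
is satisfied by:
  {q: True, y: False, r: False}
  {r: True, q: True, y: False}
  {y: True, q: True, r: False}


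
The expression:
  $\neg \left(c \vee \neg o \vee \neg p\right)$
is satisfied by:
  {p: True, o: True, c: False}


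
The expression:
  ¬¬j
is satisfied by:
  {j: True}


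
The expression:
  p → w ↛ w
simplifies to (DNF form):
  ¬p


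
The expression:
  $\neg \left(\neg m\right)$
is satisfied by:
  {m: True}


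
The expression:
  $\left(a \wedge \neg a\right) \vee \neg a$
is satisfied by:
  {a: False}


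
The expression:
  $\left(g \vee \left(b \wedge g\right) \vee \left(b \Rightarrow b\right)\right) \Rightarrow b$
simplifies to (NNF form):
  $b$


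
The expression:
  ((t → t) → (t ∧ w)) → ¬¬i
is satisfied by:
  {i: True, w: False, t: False}
  {w: False, t: False, i: False}
  {i: True, t: True, w: False}
  {t: True, w: False, i: False}
  {i: True, w: True, t: False}
  {w: True, i: False, t: False}
  {i: True, t: True, w: True}


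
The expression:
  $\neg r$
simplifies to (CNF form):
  $\neg r$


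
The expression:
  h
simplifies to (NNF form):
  h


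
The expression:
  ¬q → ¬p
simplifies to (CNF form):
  q ∨ ¬p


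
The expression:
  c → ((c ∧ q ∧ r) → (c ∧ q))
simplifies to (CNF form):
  True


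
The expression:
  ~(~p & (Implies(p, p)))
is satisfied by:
  {p: True}


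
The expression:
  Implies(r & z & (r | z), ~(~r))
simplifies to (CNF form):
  True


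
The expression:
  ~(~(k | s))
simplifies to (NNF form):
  k | s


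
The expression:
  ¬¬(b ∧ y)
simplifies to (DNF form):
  b ∧ y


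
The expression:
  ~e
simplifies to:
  ~e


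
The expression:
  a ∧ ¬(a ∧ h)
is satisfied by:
  {a: True, h: False}


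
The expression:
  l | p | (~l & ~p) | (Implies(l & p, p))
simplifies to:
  True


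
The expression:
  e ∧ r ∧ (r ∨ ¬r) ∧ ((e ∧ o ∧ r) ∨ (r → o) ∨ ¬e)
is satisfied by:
  {r: True, e: True, o: True}


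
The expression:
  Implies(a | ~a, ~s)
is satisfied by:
  {s: False}


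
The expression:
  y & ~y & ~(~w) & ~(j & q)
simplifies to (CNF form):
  False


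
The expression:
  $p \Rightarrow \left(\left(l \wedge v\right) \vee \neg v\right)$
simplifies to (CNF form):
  $l \vee \neg p \vee \neg v$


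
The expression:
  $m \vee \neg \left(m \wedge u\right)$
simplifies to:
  $\text{True}$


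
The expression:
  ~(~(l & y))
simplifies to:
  l & y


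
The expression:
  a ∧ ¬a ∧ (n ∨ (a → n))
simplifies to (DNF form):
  False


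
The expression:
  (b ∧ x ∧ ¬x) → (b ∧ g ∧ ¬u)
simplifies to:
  True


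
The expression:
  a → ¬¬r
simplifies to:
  r ∨ ¬a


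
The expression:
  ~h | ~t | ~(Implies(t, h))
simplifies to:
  ~h | ~t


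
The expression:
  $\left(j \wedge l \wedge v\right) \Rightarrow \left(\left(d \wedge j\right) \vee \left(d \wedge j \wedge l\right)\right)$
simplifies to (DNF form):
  $d \vee \neg j \vee \neg l \vee \neg v$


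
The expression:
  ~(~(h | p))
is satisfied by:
  {p: True, h: True}
  {p: True, h: False}
  {h: True, p: False}


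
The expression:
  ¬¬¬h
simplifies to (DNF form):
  ¬h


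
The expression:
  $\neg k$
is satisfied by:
  {k: False}


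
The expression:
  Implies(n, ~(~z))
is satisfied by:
  {z: True, n: False}
  {n: False, z: False}
  {n: True, z: True}


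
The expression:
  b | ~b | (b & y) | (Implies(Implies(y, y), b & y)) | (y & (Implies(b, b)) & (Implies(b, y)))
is always true.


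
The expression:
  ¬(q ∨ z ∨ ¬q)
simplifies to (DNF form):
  False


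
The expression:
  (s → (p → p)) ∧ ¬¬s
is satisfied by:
  {s: True}


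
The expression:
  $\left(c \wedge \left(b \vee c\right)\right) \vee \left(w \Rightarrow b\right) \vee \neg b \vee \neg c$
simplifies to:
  $\text{True}$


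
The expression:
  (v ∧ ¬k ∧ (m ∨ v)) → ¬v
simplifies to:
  k ∨ ¬v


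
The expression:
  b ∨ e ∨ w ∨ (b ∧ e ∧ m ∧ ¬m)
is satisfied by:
  {b: True, e: True, w: True}
  {b: True, e: True, w: False}
  {b: True, w: True, e: False}
  {b: True, w: False, e: False}
  {e: True, w: True, b: False}
  {e: True, w: False, b: False}
  {w: True, e: False, b: False}


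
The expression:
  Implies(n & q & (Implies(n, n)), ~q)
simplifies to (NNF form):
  ~n | ~q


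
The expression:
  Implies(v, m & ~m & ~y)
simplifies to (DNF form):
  ~v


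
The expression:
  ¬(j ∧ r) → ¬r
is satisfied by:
  {j: True, r: False}
  {r: False, j: False}
  {r: True, j: True}


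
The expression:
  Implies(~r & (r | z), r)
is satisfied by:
  {r: True, z: False}
  {z: False, r: False}
  {z: True, r: True}


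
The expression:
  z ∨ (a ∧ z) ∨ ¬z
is always true.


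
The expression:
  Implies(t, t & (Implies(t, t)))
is always true.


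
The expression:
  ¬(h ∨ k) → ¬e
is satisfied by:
  {h: True, k: True, e: False}
  {h: True, e: False, k: False}
  {k: True, e: False, h: False}
  {k: False, e: False, h: False}
  {h: True, k: True, e: True}
  {h: True, e: True, k: False}
  {k: True, e: True, h: False}


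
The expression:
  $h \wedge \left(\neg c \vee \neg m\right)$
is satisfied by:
  {h: True, m: False, c: False}
  {h: True, c: True, m: False}
  {h: True, m: True, c: False}


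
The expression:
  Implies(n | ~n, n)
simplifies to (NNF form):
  n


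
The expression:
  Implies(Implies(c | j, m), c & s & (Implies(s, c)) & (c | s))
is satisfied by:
  {s: True, c: True, j: True, m: False}
  {s: True, c: True, j: False, m: False}
  {c: True, j: True, s: False, m: False}
  {c: True, s: False, j: False, m: False}
  {s: True, j: True, c: False, m: False}
  {j: True, s: False, c: False, m: False}
  {s: True, m: True, c: True, j: True}
  {s: True, m: True, c: True, j: False}


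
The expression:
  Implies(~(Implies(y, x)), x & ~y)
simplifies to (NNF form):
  x | ~y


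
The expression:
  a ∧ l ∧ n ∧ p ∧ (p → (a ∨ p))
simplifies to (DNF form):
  a ∧ l ∧ n ∧ p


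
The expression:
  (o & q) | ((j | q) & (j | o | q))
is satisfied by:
  {q: True, j: True}
  {q: True, j: False}
  {j: True, q: False}


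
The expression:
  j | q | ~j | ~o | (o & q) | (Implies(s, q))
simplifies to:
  True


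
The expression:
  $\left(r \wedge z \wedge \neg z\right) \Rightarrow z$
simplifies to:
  $\text{True}$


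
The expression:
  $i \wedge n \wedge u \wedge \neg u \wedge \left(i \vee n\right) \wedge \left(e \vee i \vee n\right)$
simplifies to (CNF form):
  $\text{False}$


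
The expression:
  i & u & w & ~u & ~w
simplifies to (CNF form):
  False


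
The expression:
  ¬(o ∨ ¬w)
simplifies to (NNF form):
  w ∧ ¬o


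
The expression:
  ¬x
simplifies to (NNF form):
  ¬x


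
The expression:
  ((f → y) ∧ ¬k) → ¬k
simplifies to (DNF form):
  True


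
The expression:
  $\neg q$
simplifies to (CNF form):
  $\neg q$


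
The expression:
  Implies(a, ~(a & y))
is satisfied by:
  {y: False, a: False}
  {a: True, y: False}
  {y: True, a: False}


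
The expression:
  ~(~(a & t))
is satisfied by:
  {t: True, a: True}


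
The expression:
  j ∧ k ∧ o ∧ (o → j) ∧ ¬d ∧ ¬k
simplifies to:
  False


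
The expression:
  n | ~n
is always true.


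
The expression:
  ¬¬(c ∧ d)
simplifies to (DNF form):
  c ∧ d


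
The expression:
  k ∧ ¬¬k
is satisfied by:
  {k: True}


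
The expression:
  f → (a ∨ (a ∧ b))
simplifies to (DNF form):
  a ∨ ¬f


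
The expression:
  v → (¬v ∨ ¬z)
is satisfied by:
  {v: False, z: False}
  {z: True, v: False}
  {v: True, z: False}


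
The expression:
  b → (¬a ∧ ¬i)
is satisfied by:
  {a: False, b: False, i: False}
  {i: True, a: False, b: False}
  {a: True, i: False, b: False}
  {i: True, a: True, b: False}
  {b: True, i: False, a: False}


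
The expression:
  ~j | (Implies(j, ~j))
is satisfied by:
  {j: False}


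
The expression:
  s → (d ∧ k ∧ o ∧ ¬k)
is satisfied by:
  {s: False}


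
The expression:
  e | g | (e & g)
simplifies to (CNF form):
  e | g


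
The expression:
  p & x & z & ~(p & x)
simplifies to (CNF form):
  False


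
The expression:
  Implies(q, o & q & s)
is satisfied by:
  {o: True, s: True, q: False}
  {o: True, s: False, q: False}
  {s: True, o: False, q: False}
  {o: False, s: False, q: False}
  {o: True, q: True, s: True}


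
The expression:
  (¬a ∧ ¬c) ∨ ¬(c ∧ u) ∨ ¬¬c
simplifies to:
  True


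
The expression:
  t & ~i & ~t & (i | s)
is never true.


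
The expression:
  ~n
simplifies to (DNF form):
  ~n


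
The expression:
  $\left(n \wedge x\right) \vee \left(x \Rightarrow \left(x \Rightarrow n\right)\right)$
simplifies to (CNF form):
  $n \vee \neg x$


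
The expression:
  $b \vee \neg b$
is always true.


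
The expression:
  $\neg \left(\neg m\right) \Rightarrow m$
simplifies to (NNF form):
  $\text{True}$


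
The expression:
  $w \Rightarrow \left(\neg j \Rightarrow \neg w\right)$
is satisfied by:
  {j: True, w: False}
  {w: False, j: False}
  {w: True, j: True}


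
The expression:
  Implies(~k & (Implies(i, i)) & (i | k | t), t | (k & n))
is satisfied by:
  {t: True, k: True, i: False}
  {t: True, k: False, i: False}
  {k: True, t: False, i: False}
  {t: False, k: False, i: False}
  {i: True, t: True, k: True}
  {i: True, t: True, k: False}
  {i: True, k: True, t: False}


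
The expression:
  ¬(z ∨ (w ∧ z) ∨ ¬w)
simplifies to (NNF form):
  w ∧ ¬z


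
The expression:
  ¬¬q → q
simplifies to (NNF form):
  True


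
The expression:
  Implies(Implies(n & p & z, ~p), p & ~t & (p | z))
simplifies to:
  p & (n | ~t) & (z | ~t)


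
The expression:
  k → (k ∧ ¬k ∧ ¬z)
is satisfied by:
  {k: False}


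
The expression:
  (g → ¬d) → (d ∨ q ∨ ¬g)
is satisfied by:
  {d: True, q: True, g: False}
  {d: True, g: False, q: False}
  {q: True, g: False, d: False}
  {q: False, g: False, d: False}
  {d: True, q: True, g: True}
  {d: True, g: True, q: False}
  {q: True, g: True, d: False}


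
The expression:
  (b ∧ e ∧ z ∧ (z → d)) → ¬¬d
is always true.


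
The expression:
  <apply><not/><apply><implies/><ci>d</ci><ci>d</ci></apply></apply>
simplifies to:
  <false/>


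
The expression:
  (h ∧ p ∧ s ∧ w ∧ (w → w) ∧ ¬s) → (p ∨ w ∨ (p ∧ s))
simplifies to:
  True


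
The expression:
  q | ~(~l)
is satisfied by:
  {q: True, l: True}
  {q: True, l: False}
  {l: True, q: False}


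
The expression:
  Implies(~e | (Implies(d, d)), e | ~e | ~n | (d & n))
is always true.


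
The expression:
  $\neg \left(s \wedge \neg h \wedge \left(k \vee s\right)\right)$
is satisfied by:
  {h: True, s: False}
  {s: False, h: False}
  {s: True, h: True}


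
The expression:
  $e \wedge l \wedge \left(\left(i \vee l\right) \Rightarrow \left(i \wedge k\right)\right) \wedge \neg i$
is never true.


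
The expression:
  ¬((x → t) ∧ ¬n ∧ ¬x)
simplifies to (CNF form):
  n ∨ x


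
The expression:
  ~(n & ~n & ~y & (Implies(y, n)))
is always true.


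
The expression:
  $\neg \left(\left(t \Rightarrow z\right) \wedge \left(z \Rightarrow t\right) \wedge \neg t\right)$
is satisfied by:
  {t: True, z: True}
  {t: True, z: False}
  {z: True, t: False}


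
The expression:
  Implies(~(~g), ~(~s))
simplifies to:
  s | ~g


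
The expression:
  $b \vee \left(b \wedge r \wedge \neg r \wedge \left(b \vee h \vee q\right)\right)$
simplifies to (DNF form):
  $b$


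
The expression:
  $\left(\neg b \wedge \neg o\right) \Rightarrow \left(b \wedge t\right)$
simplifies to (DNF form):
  $b \vee o$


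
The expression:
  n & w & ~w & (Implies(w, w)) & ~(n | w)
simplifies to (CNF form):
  False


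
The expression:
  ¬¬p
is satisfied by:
  {p: True}


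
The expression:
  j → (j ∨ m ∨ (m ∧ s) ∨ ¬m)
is always true.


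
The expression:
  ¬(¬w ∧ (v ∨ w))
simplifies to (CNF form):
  w ∨ ¬v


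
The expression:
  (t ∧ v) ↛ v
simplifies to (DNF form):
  False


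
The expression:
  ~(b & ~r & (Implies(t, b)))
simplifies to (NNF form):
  r | ~b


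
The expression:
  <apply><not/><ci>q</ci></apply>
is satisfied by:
  {q: False}


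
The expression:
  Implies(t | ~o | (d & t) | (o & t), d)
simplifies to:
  d | (o & ~t)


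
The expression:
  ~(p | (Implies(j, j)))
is never true.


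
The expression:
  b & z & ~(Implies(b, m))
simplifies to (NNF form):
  b & z & ~m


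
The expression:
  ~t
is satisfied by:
  {t: False}


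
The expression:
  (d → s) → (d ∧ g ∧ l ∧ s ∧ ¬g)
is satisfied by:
  {d: True, s: False}


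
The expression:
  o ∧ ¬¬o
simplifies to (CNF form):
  o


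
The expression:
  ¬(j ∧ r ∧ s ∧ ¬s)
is always true.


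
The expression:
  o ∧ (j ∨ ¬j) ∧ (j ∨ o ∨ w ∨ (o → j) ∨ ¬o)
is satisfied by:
  {o: True}


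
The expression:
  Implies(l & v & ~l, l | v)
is always true.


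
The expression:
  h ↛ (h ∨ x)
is never true.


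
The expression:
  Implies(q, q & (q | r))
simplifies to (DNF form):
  True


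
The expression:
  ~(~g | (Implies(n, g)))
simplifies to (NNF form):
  False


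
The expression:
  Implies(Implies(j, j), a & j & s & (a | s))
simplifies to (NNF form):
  a & j & s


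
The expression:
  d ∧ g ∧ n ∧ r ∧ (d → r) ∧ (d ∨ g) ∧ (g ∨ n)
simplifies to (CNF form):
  d ∧ g ∧ n ∧ r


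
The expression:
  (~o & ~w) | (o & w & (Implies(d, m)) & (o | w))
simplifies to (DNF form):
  (w & ~w) | (m & o & w) | (~o & ~w) | (m & o & ~o) | (m & w & ~w) | (o & w & ~d) | (o & w & ~w) | (m & ~o & ~w) | (o & ~d & ~o) | (o & ~o & ~w) | (w & ~d & ~w) | (~d & ~o & ~w)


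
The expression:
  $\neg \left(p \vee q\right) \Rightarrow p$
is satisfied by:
  {q: True, p: True}
  {q: True, p: False}
  {p: True, q: False}


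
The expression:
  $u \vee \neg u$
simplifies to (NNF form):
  $\text{True}$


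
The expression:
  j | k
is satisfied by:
  {k: True, j: True}
  {k: True, j: False}
  {j: True, k: False}


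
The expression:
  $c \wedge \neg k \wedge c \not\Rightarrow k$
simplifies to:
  $c \wedge \neg k$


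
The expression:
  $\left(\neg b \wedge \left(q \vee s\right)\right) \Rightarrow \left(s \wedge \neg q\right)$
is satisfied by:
  {b: True, q: False}
  {q: False, b: False}
  {q: True, b: True}


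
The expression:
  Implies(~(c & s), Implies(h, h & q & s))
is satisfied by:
  {c: True, s: True, q: True, h: False}
  {c: True, s: True, q: False, h: False}
  {s: True, q: True, h: False, c: False}
  {s: True, q: False, h: False, c: False}
  {c: True, q: True, h: False, s: False}
  {c: True, q: False, h: False, s: False}
  {q: True, c: False, h: False, s: False}
  {q: False, c: False, h: False, s: False}
  {c: True, s: True, h: True, q: True}
  {c: True, s: True, h: True, q: False}
  {s: True, h: True, q: True, c: False}


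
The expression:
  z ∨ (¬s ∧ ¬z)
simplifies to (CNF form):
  z ∨ ¬s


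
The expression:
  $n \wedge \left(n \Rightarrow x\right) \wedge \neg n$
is never true.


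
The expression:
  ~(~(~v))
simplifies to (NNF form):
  ~v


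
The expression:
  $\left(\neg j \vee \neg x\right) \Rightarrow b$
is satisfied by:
  {b: True, x: True, j: True}
  {b: True, x: True, j: False}
  {b: True, j: True, x: False}
  {b: True, j: False, x: False}
  {x: True, j: True, b: False}


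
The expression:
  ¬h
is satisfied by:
  {h: False}


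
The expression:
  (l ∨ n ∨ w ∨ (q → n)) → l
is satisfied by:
  {q: True, l: True, n: False, w: False}
  {l: True, n: False, w: False, q: False}
  {q: True, l: True, w: True, n: False}
  {l: True, w: True, n: False, q: False}
  {l: True, q: True, n: True, w: False}
  {l: True, n: True, w: False, q: False}
  {q: True, l: True, w: True, n: True}
  {l: True, w: True, n: True, q: False}
  {q: True, n: False, w: False, l: False}


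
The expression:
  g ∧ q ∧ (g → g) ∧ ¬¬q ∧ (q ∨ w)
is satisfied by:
  {g: True, q: True}


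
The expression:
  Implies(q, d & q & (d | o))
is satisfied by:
  {d: True, q: False}
  {q: False, d: False}
  {q: True, d: True}


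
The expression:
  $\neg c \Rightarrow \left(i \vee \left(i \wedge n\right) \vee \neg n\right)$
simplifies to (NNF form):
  $c \vee i \vee \neg n$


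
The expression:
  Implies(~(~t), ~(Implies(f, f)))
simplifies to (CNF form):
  ~t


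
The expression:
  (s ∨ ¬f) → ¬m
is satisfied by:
  {f: True, m: False, s: False}
  {f: False, m: False, s: False}
  {s: True, f: True, m: False}
  {s: True, f: False, m: False}
  {m: True, f: True, s: False}


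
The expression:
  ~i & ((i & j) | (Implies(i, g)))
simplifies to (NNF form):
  ~i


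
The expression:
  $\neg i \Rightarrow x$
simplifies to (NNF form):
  $i \vee x$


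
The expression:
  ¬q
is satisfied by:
  {q: False}


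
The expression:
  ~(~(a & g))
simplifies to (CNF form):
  a & g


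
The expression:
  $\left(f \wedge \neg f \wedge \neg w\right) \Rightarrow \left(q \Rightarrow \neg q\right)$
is always true.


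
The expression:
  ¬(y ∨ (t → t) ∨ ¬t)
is never true.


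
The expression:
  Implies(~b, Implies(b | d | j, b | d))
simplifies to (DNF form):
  b | d | ~j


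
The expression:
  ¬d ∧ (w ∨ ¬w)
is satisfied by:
  {d: False}


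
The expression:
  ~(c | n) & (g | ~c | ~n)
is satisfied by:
  {n: False, c: False}


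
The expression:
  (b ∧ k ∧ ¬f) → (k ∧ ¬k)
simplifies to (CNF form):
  f ∨ ¬b ∨ ¬k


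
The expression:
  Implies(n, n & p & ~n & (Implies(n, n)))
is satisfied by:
  {n: False}


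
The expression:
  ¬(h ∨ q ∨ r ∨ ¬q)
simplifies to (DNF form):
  False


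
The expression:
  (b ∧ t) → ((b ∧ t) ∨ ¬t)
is always true.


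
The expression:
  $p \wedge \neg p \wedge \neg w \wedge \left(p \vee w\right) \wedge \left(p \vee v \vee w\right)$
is never true.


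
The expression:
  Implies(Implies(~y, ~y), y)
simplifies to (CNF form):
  y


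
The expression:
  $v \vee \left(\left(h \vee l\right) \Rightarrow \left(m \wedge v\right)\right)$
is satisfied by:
  {v: True, h: False, l: False}
  {v: True, l: True, h: False}
  {v: True, h: True, l: False}
  {v: True, l: True, h: True}
  {l: False, h: False, v: False}


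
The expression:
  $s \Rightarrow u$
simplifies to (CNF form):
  $u \vee \neg s$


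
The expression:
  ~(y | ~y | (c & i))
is never true.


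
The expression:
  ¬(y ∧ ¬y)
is always true.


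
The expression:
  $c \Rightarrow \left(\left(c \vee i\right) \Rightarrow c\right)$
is always true.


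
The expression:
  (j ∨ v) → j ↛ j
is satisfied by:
  {v: False, j: False}


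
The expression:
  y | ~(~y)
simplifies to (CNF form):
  y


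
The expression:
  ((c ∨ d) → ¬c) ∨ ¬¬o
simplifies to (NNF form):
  o ∨ ¬c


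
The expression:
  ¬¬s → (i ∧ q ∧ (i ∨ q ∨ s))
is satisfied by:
  {i: True, q: True, s: False}
  {i: True, q: False, s: False}
  {q: True, i: False, s: False}
  {i: False, q: False, s: False}
  {i: True, s: True, q: True}


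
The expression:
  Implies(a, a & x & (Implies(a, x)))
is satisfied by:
  {x: True, a: False}
  {a: False, x: False}
  {a: True, x: True}


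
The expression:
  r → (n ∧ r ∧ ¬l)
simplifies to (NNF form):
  (n ∧ ¬l) ∨ ¬r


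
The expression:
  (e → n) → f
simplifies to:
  f ∨ (e ∧ ¬n)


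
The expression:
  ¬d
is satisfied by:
  {d: False}


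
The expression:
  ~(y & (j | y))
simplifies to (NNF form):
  ~y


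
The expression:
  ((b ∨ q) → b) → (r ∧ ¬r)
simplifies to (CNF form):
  q ∧ ¬b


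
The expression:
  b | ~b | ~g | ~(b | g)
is always true.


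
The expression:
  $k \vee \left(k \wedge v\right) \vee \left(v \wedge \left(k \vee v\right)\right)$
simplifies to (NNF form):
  $k \vee v$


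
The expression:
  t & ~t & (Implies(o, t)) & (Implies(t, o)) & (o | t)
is never true.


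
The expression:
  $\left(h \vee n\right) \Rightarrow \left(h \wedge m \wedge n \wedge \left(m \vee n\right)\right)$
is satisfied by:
  {m: True, h: False, n: False}
  {h: False, n: False, m: False}
  {n: True, m: True, h: True}


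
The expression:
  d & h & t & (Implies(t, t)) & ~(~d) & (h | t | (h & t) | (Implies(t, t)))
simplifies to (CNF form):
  d & h & t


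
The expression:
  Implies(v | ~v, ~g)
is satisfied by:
  {g: False}


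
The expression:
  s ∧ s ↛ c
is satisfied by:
  {s: True, c: False}


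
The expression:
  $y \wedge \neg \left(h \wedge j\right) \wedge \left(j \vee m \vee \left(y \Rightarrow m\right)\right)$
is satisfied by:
  {m: True, y: True, h: False, j: False}
  {m: True, j: True, y: True, h: False}
  {j: True, y: True, h: False, m: False}
  {m: True, y: True, h: True, j: False}


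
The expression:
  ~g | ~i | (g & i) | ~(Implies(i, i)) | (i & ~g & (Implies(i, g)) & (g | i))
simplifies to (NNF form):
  True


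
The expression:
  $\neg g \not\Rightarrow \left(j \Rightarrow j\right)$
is never true.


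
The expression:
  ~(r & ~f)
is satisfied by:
  {f: True, r: False}
  {r: False, f: False}
  {r: True, f: True}


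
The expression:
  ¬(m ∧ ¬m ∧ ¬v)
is always true.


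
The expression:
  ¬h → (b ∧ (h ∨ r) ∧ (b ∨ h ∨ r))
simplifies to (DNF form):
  h ∨ (b ∧ r)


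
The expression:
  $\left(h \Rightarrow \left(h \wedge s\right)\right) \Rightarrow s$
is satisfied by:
  {s: True, h: True}
  {s: True, h: False}
  {h: True, s: False}


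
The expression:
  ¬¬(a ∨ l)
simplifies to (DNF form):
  a ∨ l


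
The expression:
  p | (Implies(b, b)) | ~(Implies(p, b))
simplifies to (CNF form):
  True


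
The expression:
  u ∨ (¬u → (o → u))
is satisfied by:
  {u: True, o: False}
  {o: False, u: False}
  {o: True, u: True}


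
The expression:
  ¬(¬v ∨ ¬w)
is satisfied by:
  {w: True, v: True}


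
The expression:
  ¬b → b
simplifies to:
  b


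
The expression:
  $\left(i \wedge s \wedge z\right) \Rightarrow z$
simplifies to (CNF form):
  $\text{True}$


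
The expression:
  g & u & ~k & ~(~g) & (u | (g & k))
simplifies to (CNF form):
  g & u & ~k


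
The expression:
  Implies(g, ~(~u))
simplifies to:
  u | ~g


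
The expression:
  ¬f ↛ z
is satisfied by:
  {z: False, f: False}


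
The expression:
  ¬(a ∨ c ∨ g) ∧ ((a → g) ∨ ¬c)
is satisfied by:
  {g: False, a: False, c: False}


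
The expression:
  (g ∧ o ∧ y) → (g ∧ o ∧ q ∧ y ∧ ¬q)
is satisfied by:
  {g: False, o: False, y: False}
  {y: True, g: False, o: False}
  {o: True, g: False, y: False}
  {y: True, o: True, g: False}
  {g: True, y: False, o: False}
  {y: True, g: True, o: False}
  {o: True, g: True, y: False}


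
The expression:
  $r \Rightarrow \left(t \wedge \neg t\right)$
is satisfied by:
  {r: False}


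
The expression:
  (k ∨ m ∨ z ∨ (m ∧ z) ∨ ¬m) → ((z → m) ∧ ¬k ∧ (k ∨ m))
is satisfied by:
  {m: True, k: False}


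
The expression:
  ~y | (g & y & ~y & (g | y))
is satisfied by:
  {y: False}


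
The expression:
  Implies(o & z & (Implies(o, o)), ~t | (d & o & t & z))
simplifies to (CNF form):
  d | ~o | ~t | ~z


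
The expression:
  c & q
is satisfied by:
  {c: True, q: True}


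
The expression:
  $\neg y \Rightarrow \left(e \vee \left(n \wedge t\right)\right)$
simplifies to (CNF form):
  $\left(e \vee n \vee y\right) \wedge \left(e \vee t \vee y\right)$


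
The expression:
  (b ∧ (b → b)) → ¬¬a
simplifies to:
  a ∨ ¬b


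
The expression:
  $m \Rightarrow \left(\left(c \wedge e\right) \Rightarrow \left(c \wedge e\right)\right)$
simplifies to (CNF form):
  $\text{True}$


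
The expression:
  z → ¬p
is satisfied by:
  {p: False, z: False}
  {z: True, p: False}
  {p: True, z: False}


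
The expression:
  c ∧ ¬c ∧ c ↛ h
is never true.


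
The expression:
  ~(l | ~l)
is never true.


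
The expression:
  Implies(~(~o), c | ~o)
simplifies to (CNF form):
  c | ~o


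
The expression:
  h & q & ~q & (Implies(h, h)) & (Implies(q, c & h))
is never true.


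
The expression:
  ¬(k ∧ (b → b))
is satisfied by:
  {k: False}


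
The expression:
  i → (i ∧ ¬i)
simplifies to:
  ¬i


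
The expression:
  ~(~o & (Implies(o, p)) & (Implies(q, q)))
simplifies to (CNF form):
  o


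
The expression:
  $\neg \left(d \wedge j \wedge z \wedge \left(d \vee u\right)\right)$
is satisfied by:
  {z: False, d: False, j: False}
  {j: True, z: False, d: False}
  {d: True, z: False, j: False}
  {j: True, d: True, z: False}
  {z: True, j: False, d: False}
  {j: True, z: True, d: False}
  {d: True, z: True, j: False}


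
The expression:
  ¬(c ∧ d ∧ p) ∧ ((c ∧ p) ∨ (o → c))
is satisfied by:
  {c: True, o: False, p: False, d: False}
  {d: True, c: True, o: False, p: False}
  {c: True, p: True, o: False, d: False}
  {c: True, o: True, p: False, d: False}
  {c: True, d: True, o: True, p: False}
  {c: True, p: True, o: True, d: False}
  {d: False, o: False, p: False, c: False}
  {d: True, o: False, p: False, c: False}
  {p: True, d: False, o: False, c: False}
  {d: True, p: True, o: False, c: False}


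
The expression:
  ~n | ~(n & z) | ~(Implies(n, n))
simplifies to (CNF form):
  ~n | ~z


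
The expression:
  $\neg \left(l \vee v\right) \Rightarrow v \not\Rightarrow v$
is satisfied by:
  {v: True, l: True}
  {v: True, l: False}
  {l: True, v: False}


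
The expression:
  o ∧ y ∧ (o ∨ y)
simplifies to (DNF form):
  o ∧ y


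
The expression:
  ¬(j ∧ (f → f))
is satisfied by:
  {j: False}


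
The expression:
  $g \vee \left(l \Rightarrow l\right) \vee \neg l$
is always true.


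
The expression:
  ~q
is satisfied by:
  {q: False}


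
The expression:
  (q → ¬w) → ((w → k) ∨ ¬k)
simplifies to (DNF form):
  True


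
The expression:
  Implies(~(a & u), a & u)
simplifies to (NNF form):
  a & u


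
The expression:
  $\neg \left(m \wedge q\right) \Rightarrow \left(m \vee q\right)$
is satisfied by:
  {q: True, m: True}
  {q: True, m: False}
  {m: True, q: False}


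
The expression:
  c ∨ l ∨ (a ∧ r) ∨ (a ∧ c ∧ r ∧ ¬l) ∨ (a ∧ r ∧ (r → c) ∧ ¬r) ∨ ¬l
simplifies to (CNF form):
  True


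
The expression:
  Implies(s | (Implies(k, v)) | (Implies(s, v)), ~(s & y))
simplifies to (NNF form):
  ~s | ~y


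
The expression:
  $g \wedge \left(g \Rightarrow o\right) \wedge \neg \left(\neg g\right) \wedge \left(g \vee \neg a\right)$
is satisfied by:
  {g: True, o: True}


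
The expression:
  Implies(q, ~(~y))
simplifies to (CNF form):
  y | ~q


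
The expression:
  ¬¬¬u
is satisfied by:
  {u: False}


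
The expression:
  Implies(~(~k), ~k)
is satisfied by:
  {k: False}


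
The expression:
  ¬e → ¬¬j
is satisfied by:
  {e: True, j: True}
  {e: True, j: False}
  {j: True, e: False}


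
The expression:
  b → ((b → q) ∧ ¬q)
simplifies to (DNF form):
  ¬b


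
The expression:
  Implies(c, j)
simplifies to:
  j | ~c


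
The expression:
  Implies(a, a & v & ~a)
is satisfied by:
  {a: False}


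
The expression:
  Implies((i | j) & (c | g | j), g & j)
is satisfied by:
  {g: True, c: False, i: False, j: False}
  {g: True, c: True, i: False, j: False}
  {g: False, c: False, i: False, j: False}
  {c: True, g: False, i: False, j: False}
  {i: True, g: False, c: False, j: False}
  {j: True, g: True, c: False, i: False}
  {j: True, g: True, c: True, i: False}
  {j: True, g: True, i: True, c: False}
  {j: True, g: True, i: True, c: True}


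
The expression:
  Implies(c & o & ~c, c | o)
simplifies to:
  True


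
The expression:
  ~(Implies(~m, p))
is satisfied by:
  {p: False, m: False}


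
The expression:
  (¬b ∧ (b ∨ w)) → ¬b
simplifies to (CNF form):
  True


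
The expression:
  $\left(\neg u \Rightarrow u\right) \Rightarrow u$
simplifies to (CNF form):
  $\text{True}$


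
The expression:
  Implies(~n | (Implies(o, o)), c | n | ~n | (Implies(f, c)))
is always true.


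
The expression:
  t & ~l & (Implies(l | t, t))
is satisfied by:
  {t: True, l: False}


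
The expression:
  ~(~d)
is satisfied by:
  {d: True}


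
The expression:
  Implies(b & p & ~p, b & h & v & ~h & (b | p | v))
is always true.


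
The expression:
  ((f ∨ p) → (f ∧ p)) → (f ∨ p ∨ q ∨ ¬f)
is always true.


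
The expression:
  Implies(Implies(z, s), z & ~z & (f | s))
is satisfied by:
  {z: True, s: False}


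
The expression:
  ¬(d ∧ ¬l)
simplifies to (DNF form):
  l ∨ ¬d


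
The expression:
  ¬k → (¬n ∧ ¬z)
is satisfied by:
  {k: True, n: False, z: False}
  {k: True, z: True, n: False}
  {k: True, n: True, z: False}
  {k: True, z: True, n: True}
  {z: False, n: False, k: False}


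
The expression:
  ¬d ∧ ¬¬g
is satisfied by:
  {g: True, d: False}


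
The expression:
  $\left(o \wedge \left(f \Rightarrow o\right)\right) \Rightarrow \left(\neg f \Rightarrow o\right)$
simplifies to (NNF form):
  $\text{True}$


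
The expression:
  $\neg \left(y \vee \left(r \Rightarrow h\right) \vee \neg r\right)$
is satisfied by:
  {r: True, y: False, h: False}


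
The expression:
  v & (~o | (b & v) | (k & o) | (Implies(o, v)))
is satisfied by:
  {v: True}


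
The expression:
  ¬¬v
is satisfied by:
  {v: True}


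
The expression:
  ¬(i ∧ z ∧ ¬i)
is always true.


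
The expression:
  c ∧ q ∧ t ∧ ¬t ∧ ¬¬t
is never true.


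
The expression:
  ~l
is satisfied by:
  {l: False}


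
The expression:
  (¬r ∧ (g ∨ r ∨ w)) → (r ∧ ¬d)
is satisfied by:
  {r: True, g: False, w: False}
  {r: True, w: True, g: False}
  {r: True, g: True, w: False}
  {r: True, w: True, g: True}
  {w: False, g: False, r: False}


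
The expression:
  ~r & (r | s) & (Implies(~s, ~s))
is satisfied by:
  {s: True, r: False}


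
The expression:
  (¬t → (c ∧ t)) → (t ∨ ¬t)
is always true.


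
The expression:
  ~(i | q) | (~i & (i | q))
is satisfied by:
  {i: False}


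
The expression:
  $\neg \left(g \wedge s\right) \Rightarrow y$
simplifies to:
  $y \vee \left(g \wedge s\right)$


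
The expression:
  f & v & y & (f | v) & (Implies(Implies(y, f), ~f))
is never true.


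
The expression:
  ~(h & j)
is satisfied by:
  {h: False, j: False}
  {j: True, h: False}
  {h: True, j: False}


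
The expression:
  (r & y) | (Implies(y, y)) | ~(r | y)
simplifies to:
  True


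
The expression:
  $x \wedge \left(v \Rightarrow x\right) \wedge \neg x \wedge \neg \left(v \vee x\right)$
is never true.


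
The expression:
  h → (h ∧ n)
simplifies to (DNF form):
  n ∨ ¬h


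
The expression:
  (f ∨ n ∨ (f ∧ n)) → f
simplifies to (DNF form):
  f ∨ ¬n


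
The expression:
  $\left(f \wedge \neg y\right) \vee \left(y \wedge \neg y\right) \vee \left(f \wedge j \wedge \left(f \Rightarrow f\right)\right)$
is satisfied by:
  {j: True, f: True, y: False}
  {f: True, y: False, j: False}
  {y: True, j: True, f: True}


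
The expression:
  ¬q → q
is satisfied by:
  {q: True}


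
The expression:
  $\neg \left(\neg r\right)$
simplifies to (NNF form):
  $r$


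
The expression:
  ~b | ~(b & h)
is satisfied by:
  {h: False, b: False}
  {b: True, h: False}
  {h: True, b: False}


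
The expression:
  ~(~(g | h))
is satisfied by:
  {g: True, h: True}
  {g: True, h: False}
  {h: True, g: False}


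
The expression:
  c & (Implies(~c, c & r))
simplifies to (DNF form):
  c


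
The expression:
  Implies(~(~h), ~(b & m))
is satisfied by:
  {h: False, m: False, b: False}
  {b: True, h: False, m: False}
  {m: True, h: False, b: False}
  {b: True, m: True, h: False}
  {h: True, b: False, m: False}
  {b: True, h: True, m: False}
  {m: True, h: True, b: False}


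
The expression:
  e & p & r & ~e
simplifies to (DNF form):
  False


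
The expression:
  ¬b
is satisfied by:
  {b: False}


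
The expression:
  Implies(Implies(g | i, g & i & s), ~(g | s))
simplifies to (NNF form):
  ~s | (g & ~i) | (i & ~g)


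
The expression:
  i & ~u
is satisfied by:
  {i: True, u: False}


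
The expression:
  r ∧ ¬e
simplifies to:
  r ∧ ¬e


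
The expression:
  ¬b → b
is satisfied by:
  {b: True}


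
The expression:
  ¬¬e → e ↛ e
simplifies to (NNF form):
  ¬e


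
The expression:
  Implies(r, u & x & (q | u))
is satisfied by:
  {x: True, u: True, r: False}
  {x: True, u: False, r: False}
  {u: True, x: False, r: False}
  {x: False, u: False, r: False}
  {r: True, x: True, u: True}


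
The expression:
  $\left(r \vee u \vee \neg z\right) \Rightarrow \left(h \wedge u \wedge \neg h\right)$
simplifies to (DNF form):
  $z \wedge \neg r \wedge \neg u$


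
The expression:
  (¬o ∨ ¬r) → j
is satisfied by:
  {o: True, j: True, r: True}
  {o: True, j: True, r: False}
  {j: True, r: True, o: False}
  {j: True, r: False, o: False}
  {o: True, r: True, j: False}


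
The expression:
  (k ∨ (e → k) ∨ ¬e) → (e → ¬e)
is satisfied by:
  {k: False, e: False}
  {e: True, k: False}
  {k: True, e: False}


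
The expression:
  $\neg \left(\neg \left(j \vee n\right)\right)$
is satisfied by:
  {n: True, j: True}
  {n: True, j: False}
  {j: True, n: False}


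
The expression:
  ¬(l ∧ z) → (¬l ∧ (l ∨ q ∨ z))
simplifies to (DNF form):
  z ∨ (q ∧ ¬l)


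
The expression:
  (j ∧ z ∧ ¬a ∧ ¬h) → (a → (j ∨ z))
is always true.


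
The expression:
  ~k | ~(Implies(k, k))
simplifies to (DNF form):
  ~k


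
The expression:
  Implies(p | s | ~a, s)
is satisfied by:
  {a: True, s: True, p: False}
  {s: True, p: False, a: False}
  {a: True, s: True, p: True}
  {s: True, p: True, a: False}
  {a: True, p: False, s: False}


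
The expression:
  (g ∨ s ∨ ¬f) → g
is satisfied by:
  {g: True, f: True, s: False}
  {g: True, s: False, f: False}
  {g: True, f: True, s: True}
  {g: True, s: True, f: False}
  {f: True, s: False, g: False}


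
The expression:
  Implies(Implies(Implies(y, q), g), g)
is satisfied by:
  {q: True, g: True, y: False}
  {q: True, g: False, y: False}
  {g: True, q: False, y: False}
  {q: False, g: False, y: False}
  {y: True, q: True, g: True}
  {y: True, q: True, g: False}
  {y: True, g: True, q: False}


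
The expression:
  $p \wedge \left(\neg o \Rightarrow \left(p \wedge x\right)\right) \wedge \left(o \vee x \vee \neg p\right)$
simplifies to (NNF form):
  $p \wedge \left(o \vee x\right)$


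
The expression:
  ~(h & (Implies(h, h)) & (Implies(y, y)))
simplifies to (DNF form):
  ~h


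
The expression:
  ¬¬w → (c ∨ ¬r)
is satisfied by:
  {c: True, w: False, r: False}
  {w: False, r: False, c: False}
  {r: True, c: True, w: False}
  {r: True, w: False, c: False}
  {c: True, w: True, r: False}
  {w: True, c: False, r: False}
  {r: True, w: True, c: True}


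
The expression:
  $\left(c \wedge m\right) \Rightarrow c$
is always true.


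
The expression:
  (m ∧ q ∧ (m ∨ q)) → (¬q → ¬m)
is always true.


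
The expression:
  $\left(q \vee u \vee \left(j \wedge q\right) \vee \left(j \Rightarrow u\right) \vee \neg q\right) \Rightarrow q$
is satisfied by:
  {q: True}


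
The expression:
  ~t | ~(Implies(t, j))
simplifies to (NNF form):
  ~j | ~t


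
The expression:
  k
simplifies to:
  k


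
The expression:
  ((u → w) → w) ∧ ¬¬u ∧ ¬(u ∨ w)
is never true.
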